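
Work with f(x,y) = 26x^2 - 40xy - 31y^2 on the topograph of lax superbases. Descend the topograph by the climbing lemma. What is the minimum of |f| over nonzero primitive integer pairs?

descent: ρ → (-31,40,26)  [lands on river]
river: ρ → (26,64,-7)
river: ρ → (-7,62,35)
river: ρ → (35,8,-34)
river: ρ → (-34,60,9)
river: ρ → (9,66,-13)
river: ρ → (-13,64,14)
river: ρ → (14,48,-45)
river: ρ → (-45,42,17)
river: ρ → (17,60,-18)
river: ρ → (-18,48,35)
river: ρ → (35,22,-31)
closes: descent 1, river 12
min |a| on river = 7

7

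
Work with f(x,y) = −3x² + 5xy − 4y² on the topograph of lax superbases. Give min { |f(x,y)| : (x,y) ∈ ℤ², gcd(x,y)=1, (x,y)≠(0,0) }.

translate: b→1 (≡-5 mod 6), so (3,-5,4)→(3,1,2)
flip: (3,1,2)→(2,-1,3)
reduced (well bottom): (2,-1,3) with a≤c, −a<b≤a
well minimum |f| = |-2| = 2 (negative-definite)

2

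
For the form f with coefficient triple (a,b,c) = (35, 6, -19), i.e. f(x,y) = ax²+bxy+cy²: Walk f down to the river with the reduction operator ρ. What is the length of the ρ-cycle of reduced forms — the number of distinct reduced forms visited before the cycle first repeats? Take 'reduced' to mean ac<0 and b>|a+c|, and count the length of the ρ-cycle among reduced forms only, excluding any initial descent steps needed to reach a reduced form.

D = 2696, ⌊√D⌋ = 51
descent: ρ → (-19,32,22)  [lands on river]
river: ρ → (22,12,-29)
river: ρ → (-29,46,5)
river: ρ → (5,44,-38)
river: ρ → (-38,32,11)
river: ρ → (11,34,-35)
river: ρ → (-35,36,10)
river: ρ → (10,44,-19)
ρ-cycle length = 8 (tail of 1 descent step not counted)

8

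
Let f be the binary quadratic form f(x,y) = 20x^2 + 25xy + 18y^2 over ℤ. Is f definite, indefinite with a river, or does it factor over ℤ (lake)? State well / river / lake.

D = b²−4ac = 25² − 4·20·18 = -815
D < 0 ⇒ definite ⇒ every region one sign ⇒ single well

well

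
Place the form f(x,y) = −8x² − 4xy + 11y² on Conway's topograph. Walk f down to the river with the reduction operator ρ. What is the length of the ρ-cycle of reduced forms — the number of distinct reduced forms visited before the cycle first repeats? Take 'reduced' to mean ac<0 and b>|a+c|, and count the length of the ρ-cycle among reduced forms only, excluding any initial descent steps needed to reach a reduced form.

D = 368, ⌊√D⌋ = 19
descent: ρ → (11,4,-8)  [lands on river]
river: ρ → (-8,12,7)
river: ρ → (7,16,-4)
river: ρ → (-4,16,7)
river: ρ → (7,12,-8)
river: ρ → (-8,4,11)
river: ρ → (11,18,-1)
river: ρ → (-1,18,11)
ρ-cycle length = 8 (tail of 1 descent step not counted)

8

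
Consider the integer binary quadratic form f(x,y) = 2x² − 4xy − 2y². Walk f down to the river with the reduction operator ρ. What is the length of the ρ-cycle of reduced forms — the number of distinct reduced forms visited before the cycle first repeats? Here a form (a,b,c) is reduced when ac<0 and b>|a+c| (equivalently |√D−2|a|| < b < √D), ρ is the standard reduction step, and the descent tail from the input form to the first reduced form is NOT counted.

D = 32, ⌊√D⌋ = 5
descent: ρ → (-2,4,2)  [lands on river]
river: ρ → (2,4,-2)
ρ-cycle length = 2 (tail of 1 descent step not counted)

2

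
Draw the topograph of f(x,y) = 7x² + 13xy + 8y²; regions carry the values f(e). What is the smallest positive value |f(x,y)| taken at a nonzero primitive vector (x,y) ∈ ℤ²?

translate: b→-1 (≡13 mod 14), so (7,13,8)→(7,-1,2)
flip: (7,-1,2)→(2,1,7)
reduced (well bottom): (2,1,7) with a≤c, −a<b≤a
well minimum = a = 2

2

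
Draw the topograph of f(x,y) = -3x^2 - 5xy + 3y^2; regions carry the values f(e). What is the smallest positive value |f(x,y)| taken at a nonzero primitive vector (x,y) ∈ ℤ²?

descent: ρ → (3,5,-3)  [lands on river]
river: ρ → (-3,7,1)
river: ρ → (1,7,-3)
river: ρ → (-3,5,3)
river: ρ → (3,7,-1)
river: ρ → (-1,7,3)
closes: descent 1, river 6
min |a| on river = 1

1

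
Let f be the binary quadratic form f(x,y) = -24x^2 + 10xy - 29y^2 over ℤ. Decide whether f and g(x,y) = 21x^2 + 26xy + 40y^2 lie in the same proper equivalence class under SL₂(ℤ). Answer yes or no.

D₁ = -2684, D₂ = -2684
f is negative-definite; reduce −f:
−f: reduced (well bottom): (24,-10,29) with a≤c, −a<b≤a
flip sign back: reduced form of f is (-24,10,-29)
g: translate: b→-16 (≡26 mod 42), so (21,26,40)→(21,-16,35)
g: reduced (well bottom): (21,-16,35) with a≤c, −a<b≤a
reduced forms (-24, 10, -29) vs (21, -16, 35) ⇒ inequivalent

no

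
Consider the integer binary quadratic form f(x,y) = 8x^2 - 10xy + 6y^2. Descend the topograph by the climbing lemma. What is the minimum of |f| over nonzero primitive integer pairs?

translate: b→6 (≡-10 mod 16), so (8,-10,6)→(8,6,4)
flip: (8,6,4)→(4,-6,8)
translate: b→2 (≡-6 mod 8), so (4,-6,8)→(4,2,6)
reduced (well bottom): (4,2,6) with a≤c, −a<b≤a
well minimum = a = 4

4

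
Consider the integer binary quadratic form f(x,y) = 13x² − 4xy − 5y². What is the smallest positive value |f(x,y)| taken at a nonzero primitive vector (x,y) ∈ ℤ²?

descent: ρ → (-5,14,4)  [lands on river]
river: ρ → (4,10,-11)
river: ρ → (-11,12,3)
river: ρ → (3,12,-11)
river: ρ → (-11,10,4)
river: ρ → (4,14,-5)
river: ρ → (-5,16,1)
river: ρ → (1,16,-5)
closes: descent 1, river 8
min |a| on river = 1

1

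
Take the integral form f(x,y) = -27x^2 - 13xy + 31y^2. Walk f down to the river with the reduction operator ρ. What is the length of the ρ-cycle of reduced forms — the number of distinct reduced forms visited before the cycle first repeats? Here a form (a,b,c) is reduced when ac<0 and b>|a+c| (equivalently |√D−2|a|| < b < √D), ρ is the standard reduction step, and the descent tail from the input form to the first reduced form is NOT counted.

D = 3517, ⌊√D⌋ = 59
descent: ρ → (31,13,-27)  [lands on river]
river: ρ → (-27,41,17)
river: ρ → (17,27,-41)
river: ρ → (-41,55,3)
river: ρ → (3,59,-3)
river: ρ → (-3,55,41)
river: ρ → (41,27,-17)
river: ρ → (-17,41,27)
river: ρ → (27,13,-31)
river: ρ → (-31,49,9)
river: ρ → (9,59,-1)
river: ρ → (-1,59,9)
river: ρ → (9,49,-31)
river: ρ → (-31,13,27)
river: ρ → (27,41,-17)
river: ρ → (-17,27,41)
river: ρ → (41,55,-3)
river: ρ → (-3,59,3)
river: ρ → (3,55,-41)
river: ρ → (-41,27,17)
river: ρ → (17,41,-27)
river: ρ → (-27,13,31)
river: ρ → (31,49,-9)
river: ρ → (-9,59,1)
river: ρ → (1,59,-9)
river: ρ → (-9,49,31)
ρ-cycle length = 26 (tail of 1 descent step not counted)

26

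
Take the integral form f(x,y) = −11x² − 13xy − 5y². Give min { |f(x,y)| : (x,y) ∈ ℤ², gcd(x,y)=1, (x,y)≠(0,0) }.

translate: b→-9 (≡13 mod 22), so (11,13,5)→(11,-9,3)
flip: (11,-9,3)→(3,9,11)
translate: b→3 (≡9 mod 6), so (3,9,11)→(3,3,5)
reduced (well bottom): (3,3,5) with a≤c, −a<b≤a
well minimum |f| = |-3| = 3 (negative-definite)

3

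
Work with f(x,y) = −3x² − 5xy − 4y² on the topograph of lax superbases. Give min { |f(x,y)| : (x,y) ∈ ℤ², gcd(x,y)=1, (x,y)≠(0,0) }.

translate: b→-1 (≡5 mod 6), so (3,5,4)→(3,-1,2)
flip: (3,-1,2)→(2,1,3)
reduced (well bottom): (2,1,3) with a≤c, −a<b≤a
well minimum |f| = |-2| = 2 (negative-definite)

2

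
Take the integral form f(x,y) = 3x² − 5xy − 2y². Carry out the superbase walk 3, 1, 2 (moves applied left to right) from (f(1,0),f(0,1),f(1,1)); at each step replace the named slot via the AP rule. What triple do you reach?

start (3,-2,-4) = (f(1,0),f(0,1),f(1,1))
replace slot 3: 2·(3+(-2)) − (-4) = 6 → (3,-2,6)
replace slot 1: 2·((-2)+6) − 3 = 5 → (5,-2,6)
replace slot 2: 2·(5+6) − (-2) = 24 → (5,24,6)

5,24,6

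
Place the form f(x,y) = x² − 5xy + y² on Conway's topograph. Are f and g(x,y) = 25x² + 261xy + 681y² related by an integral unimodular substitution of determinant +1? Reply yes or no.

D₁ = 21, D₂ = 21
river cycle of f (length 2): (1, 3, -3), (-3, 3, 1)
river cycle of g (length 2): (1, 3, -3), (-3, 3, 1)
cycles coincide ⇒ equivalent

yes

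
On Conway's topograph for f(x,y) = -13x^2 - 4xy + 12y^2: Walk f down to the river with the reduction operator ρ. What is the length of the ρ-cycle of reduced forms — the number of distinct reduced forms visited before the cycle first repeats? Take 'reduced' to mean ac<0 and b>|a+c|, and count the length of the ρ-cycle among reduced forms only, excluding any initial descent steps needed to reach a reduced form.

D = 640, ⌊√D⌋ = 25
descent: ρ → (12,4,-13)  [lands on river]
river: ρ → (-13,22,3)
river: ρ → (3,20,-20)
river: ρ → (-20,20,3)
river: ρ → (3,22,-13)
river: ρ → (-13,4,12)
river: ρ → (12,20,-5)
river: ρ → (-5,20,12)
ρ-cycle length = 8 (tail of 1 descent step not counted)

8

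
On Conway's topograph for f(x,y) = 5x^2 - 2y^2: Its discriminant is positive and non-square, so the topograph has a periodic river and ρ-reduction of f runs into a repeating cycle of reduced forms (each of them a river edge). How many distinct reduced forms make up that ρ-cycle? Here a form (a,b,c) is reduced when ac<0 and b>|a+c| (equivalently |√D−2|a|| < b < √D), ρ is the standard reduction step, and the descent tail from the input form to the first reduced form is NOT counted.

D = 40, ⌊√D⌋ = 6
descent: ρ → (-2,4,3)  [lands on river]
river: ρ → (3,2,-3)
river: ρ → (-3,4,2)
river: ρ → (2,4,-3)
river: ρ → (-3,2,3)
river: ρ → (3,4,-2)
ρ-cycle length = 6 (tail of 1 descent step not counted)

6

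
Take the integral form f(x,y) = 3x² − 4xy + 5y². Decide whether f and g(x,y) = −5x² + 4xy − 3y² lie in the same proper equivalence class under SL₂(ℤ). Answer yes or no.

D₁ = -44, D₂ = -44
f: translate: b→2 (≡-4 mod 6), so (3,-4,5)→(3,2,4)
f: reduced (well bottom): (3,2,4) with a≤c, −a<b≤a
g is negative-definite; reduce −g:
−g: flip: (5,-4,3)→(3,4,5)
−g: translate: b→-2 (≡4 mod 6), so (3,4,5)→(3,-2,4)
−g: reduced (well bottom): (3,-2,4) with a≤c, −a<b≤a
flip sign back: reduced form of g is (-3,2,-4)
reduced forms (3, 2, 4) vs (-3, 2, -4) ⇒ inequivalent

no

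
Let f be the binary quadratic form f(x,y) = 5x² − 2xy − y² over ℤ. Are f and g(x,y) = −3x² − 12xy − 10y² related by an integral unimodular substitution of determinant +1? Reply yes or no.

D₁ = 24, D₂ = 24
river cycle of f (length 2): (-1, 4, 2), (2, 4, -1)
river cycle of g (length 2): (-1, 4, 2), (2, 4, -1)
cycles coincide ⇒ equivalent

yes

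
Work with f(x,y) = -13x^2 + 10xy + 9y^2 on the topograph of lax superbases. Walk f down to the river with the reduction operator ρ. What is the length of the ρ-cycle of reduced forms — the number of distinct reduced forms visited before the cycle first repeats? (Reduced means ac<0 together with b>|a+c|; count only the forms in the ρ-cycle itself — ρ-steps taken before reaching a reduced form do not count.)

D = 568, ⌊√D⌋ = 23
river: ρ → (9,8,-14)
river: ρ → (-14,20,3)
river: ρ → (3,22,-7)
river: ρ → (-7,20,6)
river: ρ → (6,16,-13)
river: ρ → (-13,10,9)
ρ-cycle length = 6 (tail of 0 descent steps not counted)

6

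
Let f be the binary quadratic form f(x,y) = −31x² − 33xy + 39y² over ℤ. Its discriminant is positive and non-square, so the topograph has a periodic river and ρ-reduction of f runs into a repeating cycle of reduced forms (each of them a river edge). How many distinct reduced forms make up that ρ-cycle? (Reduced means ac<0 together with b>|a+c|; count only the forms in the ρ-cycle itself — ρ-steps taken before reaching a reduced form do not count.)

D = 5925, ⌊√D⌋ = 76
descent: ρ → (39,33,-31)  [lands on river]
river: ρ → (-31,29,41)
river: ρ → (41,53,-19)
river: ρ → (-19,61,29)
river: ρ → (29,55,-25)
river: ρ → (-25,45,39)
ρ-cycle length = 6 (tail of 1 descent step not counted)

6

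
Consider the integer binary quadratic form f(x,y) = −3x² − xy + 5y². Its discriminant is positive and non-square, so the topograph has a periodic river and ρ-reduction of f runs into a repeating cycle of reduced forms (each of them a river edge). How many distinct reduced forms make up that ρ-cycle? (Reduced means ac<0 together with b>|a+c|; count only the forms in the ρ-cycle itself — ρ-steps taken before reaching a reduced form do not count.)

D = 61, ⌊√D⌋ = 7
descent: ρ → (5,1,-3)
descent: ρ → (-3,5,3)  [lands on river]
river: ρ → (3,7,-1)
river: ρ → (-1,7,3)
river: ρ → (3,5,-3)
river: ρ → (-3,7,1)
river: ρ → (1,7,-3)
ρ-cycle length = 6 (tail of 2 descent steps not counted)

6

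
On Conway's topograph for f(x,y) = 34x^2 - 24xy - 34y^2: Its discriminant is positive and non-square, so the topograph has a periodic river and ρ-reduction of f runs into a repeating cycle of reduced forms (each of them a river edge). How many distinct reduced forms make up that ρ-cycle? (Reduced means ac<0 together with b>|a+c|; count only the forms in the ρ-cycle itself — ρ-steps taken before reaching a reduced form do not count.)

D = 5200, ⌊√D⌋ = 72
descent: ρ → (-34,24,34)  [lands on river]
river: ρ → (34,44,-24)
river: ρ → (-24,52,26)
river: ρ → (26,52,-24)
river: ρ → (-24,44,34)
river: ρ → (34,24,-34)
river: ρ → (-34,44,24)
river: ρ → (24,52,-26)
river: ρ → (-26,52,24)
river: ρ → (24,44,-34)
ρ-cycle length = 10 (tail of 1 descent step not counted)

10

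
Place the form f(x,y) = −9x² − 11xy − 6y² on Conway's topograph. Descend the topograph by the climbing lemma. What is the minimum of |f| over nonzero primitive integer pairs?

translate: b→-7 (≡11 mod 18), so (9,11,6)→(9,-7,4)
flip: (9,-7,4)→(4,7,9)
translate: b→-1 (≡7 mod 8), so (4,7,9)→(4,-1,6)
reduced (well bottom): (4,-1,6) with a≤c, −a<b≤a
well minimum |f| = |-4| = 4 (negative-definite)

4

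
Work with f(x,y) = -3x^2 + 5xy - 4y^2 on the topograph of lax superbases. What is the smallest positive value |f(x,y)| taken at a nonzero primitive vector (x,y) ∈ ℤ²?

translate: b→1 (≡-5 mod 6), so (3,-5,4)→(3,1,2)
flip: (3,1,2)→(2,-1,3)
reduced (well bottom): (2,-1,3) with a≤c, −a<b≤a
well minimum |f| = |-2| = 2 (negative-definite)

2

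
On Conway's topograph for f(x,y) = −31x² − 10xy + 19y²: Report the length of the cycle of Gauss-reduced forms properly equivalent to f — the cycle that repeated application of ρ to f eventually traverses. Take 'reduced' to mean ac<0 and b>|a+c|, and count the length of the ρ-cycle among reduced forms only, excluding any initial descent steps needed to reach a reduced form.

D = 2456, ⌊√D⌋ = 49
descent: ρ → (19,48,-2)  [lands on river]
river: ρ → (-2,48,19)
river: ρ → (19,28,-22)
river: ρ → (-22,16,25)
river: ρ → (25,34,-13)
river: ρ → (-13,44,10)
river: ρ → (10,36,-29)
river: ρ → (-29,22,17)
river: ρ → (17,46,-5)
river: ρ → (-5,44,26)
river: ρ → (26,8,-23)
river: ρ → (-23,38,11)
river: ρ → (11,28,-38)
river: ρ → (-38,48,1)
river: ρ → (1,48,-38)
river: ρ → (-38,28,11)
river: ρ → (11,38,-23)
river: ρ → (-23,8,26)
river: ρ → (26,44,-5)
river: ρ → (-5,46,17)
river: ρ → (17,22,-29)
river: ρ → (-29,36,10)
river: ρ → (10,44,-13)
river: ρ → (-13,34,25)
river: ρ → (25,16,-22)
river: ρ → (-22,28,19)
ρ-cycle length = 26 (tail of 1 descent step not counted)

26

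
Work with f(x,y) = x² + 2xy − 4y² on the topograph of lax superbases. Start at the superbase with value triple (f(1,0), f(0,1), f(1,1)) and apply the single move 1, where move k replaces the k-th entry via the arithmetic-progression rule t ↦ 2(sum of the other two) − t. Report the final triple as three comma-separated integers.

start (1,-4,-1) = (f(1,0),f(0,1),f(1,1))
replace slot 1: 2·((-4)+(-1)) − 1 = -11 → (-11,-4,-1)

-11,-4,-1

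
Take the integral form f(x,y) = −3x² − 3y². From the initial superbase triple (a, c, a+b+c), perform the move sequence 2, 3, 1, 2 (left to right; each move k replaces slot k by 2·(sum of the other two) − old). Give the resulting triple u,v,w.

start (-3,-3,-6) = (f(1,0),f(0,1),f(1,1))
replace slot 2: 2·((-3)+(-6)) − (-3) = -15 → (-3,-15,-6)
replace slot 3: 2·((-3)+(-15)) − (-6) = -30 → (-3,-15,-30)
replace slot 1: 2·((-15)+(-30)) − (-3) = -87 → (-87,-15,-30)
replace slot 2: 2·((-87)+(-30)) − (-15) = -219 → (-87,-219,-30)

-87,-219,-30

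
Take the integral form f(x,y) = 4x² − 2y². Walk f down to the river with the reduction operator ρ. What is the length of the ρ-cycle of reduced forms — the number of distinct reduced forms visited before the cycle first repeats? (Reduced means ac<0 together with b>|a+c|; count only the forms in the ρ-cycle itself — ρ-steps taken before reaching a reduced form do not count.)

D = 32, ⌊√D⌋ = 5
descent: ρ → (-2,4,2)  [lands on river]
river: ρ → (2,4,-2)
ρ-cycle length = 2 (tail of 1 descent step not counted)

2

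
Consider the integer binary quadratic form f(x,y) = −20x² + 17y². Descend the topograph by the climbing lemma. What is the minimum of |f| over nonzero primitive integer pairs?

descent: ρ → (17,34,-3)  [lands on river]
river: ρ → (-3,32,28)
river: ρ → (28,24,-7)
river: ρ → (-7,32,12)
river: ρ → (12,16,-23)
river: ρ → (-23,30,5)
river: ρ → (5,30,-23)
river: ρ → (-23,16,12)
river: ρ → (12,32,-7)
river: ρ → (-7,24,28)
river: ρ → (28,32,-3)
river: ρ → (-3,34,17)
closes: descent 1, river 12
min |a| on river = 3

3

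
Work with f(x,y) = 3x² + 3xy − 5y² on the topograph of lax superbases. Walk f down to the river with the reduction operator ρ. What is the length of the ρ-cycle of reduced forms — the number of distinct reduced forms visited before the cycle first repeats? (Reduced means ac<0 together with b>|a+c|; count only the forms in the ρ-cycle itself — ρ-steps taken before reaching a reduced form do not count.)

D = 69, ⌊√D⌋ = 8
river: ρ → (-5,7,1)
river: ρ → (1,7,-5)
river: ρ → (-5,3,3)
river: ρ → (3,3,-5)
ρ-cycle length = 4 (tail of 0 descent steps not counted)

4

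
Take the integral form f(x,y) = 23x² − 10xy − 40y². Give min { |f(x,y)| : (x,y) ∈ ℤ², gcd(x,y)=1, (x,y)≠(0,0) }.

descent: ρ → (-40,10,23)
descent: ρ → (23,36,-27)  [lands on river]
river: ρ → (-27,18,32)
river: ρ → (32,46,-13)
river: ρ → (-13,58,8)
river: ρ → (8,54,-27)
river: ρ → (-27,54,8)
river: ρ → (8,58,-13)
river: ρ → (-13,46,32)
river: ρ → (32,18,-27)
river: ρ → (-27,36,23)
river: ρ → (23,56,-7)
river: ρ → (-7,56,23)
closes: descent 2, river 12
min |a| on river = 7

7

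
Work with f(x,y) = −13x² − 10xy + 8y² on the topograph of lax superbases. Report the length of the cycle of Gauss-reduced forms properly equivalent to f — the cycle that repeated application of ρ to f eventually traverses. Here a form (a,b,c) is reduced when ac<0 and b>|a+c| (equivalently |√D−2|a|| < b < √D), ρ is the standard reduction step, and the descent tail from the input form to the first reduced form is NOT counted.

D = 516, ⌊√D⌋ = 22
descent: ρ → (8,10,-13)  [lands on river]
river: ρ → (-13,16,5)
river: ρ → (5,14,-16)
river: ρ → (-16,18,3)
river: ρ → (3,18,-16)
river: ρ → (-16,14,5)
river: ρ → (5,16,-13)
river: ρ → (-13,10,8)
river: ρ → (8,22,-1)
river: ρ → (-1,22,8)
ρ-cycle length = 10 (tail of 1 descent step not counted)

10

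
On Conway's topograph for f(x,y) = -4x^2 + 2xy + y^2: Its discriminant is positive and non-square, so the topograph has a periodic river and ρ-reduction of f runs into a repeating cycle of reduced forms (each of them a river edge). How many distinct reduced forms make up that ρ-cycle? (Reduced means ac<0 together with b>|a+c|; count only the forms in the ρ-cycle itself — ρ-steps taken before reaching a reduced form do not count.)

D = 20, ⌊√D⌋ = 4
descent: ρ → (1,4,-1)  [lands on river]
river: ρ → (-1,4,1)
ρ-cycle length = 2 (tail of 1 descent step not counted)

2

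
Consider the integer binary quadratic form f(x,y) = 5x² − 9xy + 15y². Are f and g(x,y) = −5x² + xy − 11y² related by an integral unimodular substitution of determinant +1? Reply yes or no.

D₁ = -219, D₂ = -219
f: translate: b→1 (≡-9 mod 10), so (5,-9,15)→(5,1,11)
f: reduced (well bottom): (5,1,11) with a≤c, −a<b≤a
g is negative-definite; reduce −g:
−g: reduced (well bottom): (5,-1,11) with a≤c, −a<b≤a
flip sign back: reduced form of g is (-5,1,-11)
reduced forms (5, 1, 11) vs (-5, 1, -11) ⇒ inequivalent

no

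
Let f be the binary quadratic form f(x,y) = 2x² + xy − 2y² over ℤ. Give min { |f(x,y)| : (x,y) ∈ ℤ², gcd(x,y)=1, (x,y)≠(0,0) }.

river: ρ → (-2,3,1)
river: ρ → (1,3,-2)
river: ρ → (-2,1,2)
river: ρ → (2,3,-1)
river: ρ → (-1,3,2)
river: ρ → (2,1,-2)
closes: descent 0, river 6
min |a| on river = 1

1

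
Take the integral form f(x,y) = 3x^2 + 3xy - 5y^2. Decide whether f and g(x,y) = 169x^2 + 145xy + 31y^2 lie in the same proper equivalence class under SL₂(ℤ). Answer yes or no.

D₁ = 69, D₂ = 69
river cycle of f (length 4): (-5, 7, 1), (1, 7, -5), (-5, 3, 3), (3, 3, -5)
river cycle of g (length 4): (3, 3, -5), (-5, 7, 1), (1, 7, -5), (-5, 3, 3)
cycles coincide ⇒ equivalent

yes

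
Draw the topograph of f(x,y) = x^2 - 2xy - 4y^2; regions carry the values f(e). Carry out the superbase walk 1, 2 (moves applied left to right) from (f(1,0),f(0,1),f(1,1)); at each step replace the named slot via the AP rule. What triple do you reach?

start (1,-4,-5) = (f(1,0),f(0,1),f(1,1))
replace slot 1: 2·((-4)+(-5)) − 1 = -19 → (-19,-4,-5)
replace slot 2: 2·((-19)+(-5)) − (-4) = -44 → (-19,-44,-5)

-19,-44,-5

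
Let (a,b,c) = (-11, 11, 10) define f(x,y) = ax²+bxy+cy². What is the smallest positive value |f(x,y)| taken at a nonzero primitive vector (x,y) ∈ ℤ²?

river: ρ → (10,9,-12)
river: ρ → (-12,15,7)
river: ρ → (7,13,-14)
river: ρ → (-14,15,6)
river: ρ → (6,21,-5)
river: ρ → (-5,19,10)
river: ρ → (10,21,-3)
river: ρ → (-3,21,10)
river: ρ → (10,19,-5)
river: ρ → (-5,21,6)
river: ρ → (6,15,-14)
river: ρ → (-14,13,7)
river: ρ → (7,15,-12)
river: ρ → (-12,9,10)
river: ρ → (10,11,-11)
river: ρ → (-11,11,10)
closes: descent 0, river 16
min |a| on river = 3

3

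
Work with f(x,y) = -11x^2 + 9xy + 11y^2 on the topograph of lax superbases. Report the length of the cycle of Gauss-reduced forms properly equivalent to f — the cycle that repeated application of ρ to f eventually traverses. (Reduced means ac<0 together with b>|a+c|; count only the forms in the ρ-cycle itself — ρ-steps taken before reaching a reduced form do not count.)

D = 565, ⌊√D⌋ = 23
river: ρ → (11,13,-9)
river: ρ → (-9,23,1)
river: ρ → (1,23,-9)
river: ρ → (-9,13,11)
river: ρ → (11,9,-11)
river: ρ → (-11,13,9)
river: ρ → (9,23,-1)
river: ρ → (-1,23,9)
river: ρ → (9,13,-11)
river: ρ → (-11,9,11)
ρ-cycle length = 10 (tail of 0 descent steps not counted)

10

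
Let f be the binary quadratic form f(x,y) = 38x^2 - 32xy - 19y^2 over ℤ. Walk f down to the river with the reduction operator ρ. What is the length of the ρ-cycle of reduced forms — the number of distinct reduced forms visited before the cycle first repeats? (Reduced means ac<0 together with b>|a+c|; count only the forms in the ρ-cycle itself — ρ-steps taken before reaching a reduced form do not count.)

D = 3912, ⌊√D⌋ = 62
descent: ρ → (-19,32,38)  [lands on river]
river: ρ → (38,44,-13)
river: ρ → (-13,60,6)
river: ρ → (6,60,-13)
river: ρ → (-13,44,38)
river: ρ → (38,32,-19)
river: ρ → (-19,44,26)
river: ρ → (26,60,-3)
river: ρ → (-3,60,26)
river: ρ → (26,44,-19)
ρ-cycle length = 10 (tail of 1 descent step not counted)

10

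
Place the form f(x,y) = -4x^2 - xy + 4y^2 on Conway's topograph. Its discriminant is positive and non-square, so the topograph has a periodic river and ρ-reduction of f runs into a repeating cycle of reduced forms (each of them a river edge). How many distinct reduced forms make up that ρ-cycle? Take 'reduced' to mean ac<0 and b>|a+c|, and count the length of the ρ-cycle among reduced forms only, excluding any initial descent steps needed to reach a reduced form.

D = 65, ⌊√D⌋ = 8
descent: ρ → (4,1,-4)  [lands on river]
river: ρ → (-4,7,1)
river: ρ → (1,7,-4)
river: ρ → (-4,1,4)
river: ρ → (4,7,-1)
river: ρ → (-1,7,4)
ρ-cycle length = 6 (tail of 1 descent step not counted)

6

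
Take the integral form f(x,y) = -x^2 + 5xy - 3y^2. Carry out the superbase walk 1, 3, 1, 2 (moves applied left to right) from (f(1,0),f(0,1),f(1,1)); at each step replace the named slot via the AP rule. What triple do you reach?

start (-1,-3,1) = (f(1,0),f(0,1),f(1,1))
replace slot 1: 2·((-3)+1) − (-1) = -3 → (-3,-3,1)
replace slot 3: 2·((-3)+(-3)) − 1 = -13 → (-3,-3,-13)
replace slot 1: 2·((-3)+(-13)) − (-3) = -29 → (-29,-3,-13)
replace slot 2: 2·((-29)+(-13)) − (-3) = -81 → (-29,-81,-13)

-29,-81,-13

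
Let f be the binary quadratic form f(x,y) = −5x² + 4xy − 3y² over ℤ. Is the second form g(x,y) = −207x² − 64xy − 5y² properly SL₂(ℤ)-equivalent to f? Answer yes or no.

D₁ = -44, D₂ = -44
f is negative-definite; reduce −f:
−f: flip: (5,-4,3)→(3,4,5)
−f: translate: b→-2 (≡4 mod 6), so (3,4,5)→(3,-2,4)
−f: reduced (well bottom): (3,-2,4) with a≤c, −a<b≤a
flip sign back: reduced form of f is (-3,2,-4)
g is negative-definite; reduce −g:
−g: flip: (207,64,5)→(5,-64,207)
−g: translate: b→-4 (≡-64 mod 10), so (5,-64,207)→(5,-4,3)
−g: flip: (5,-4,3)→(3,4,5)
−g: translate: b→-2 (≡4 mod 6), so (3,4,5)→(3,-2,4)
−g: reduced (well bottom): (3,-2,4) with a≤c, −a<b≤a
flip sign back: reduced form of g is (-3,2,-4)
reduced forms (-3, 2, -4) vs (-3, 2, -4) ⇒ equivalent

yes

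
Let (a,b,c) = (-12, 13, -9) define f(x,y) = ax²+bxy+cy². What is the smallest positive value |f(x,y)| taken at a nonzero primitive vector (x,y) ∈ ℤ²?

translate: b→11 (≡-13 mod 24), so (12,-13,9)→(12,11,8)
flip: (12,11,8)→(8,-11,12)
translate: b→5 (≡-11 mod 16), so (8,-11,12)→(8,5,9)
reduced (well bottom): (8,5,9) with a≤c, −a<b≤a
well minimum |f| = |-8| = 8 (negative-definite)

8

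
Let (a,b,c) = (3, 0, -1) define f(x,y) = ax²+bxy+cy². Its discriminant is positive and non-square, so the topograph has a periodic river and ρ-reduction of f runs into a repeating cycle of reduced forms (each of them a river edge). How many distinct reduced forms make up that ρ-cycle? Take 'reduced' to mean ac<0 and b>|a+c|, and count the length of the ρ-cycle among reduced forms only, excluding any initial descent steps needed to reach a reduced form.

D = 12, ⌊√D⌋ = 3
descent: ρ → (-1,2,2)  [lands on river]
river: ρ → (2,2,-1)
ρ-cycle length = 2 (tail of 1 descent step not counted)

2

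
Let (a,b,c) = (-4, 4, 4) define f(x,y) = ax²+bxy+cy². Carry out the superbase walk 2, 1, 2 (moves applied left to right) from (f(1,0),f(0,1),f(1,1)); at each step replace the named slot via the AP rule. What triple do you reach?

start (-4,4,4) = (f(1,0),f(0,1),f(1,1))
replace slot 2: 2·((-4)+4) − 4 = -4 → (-4,-4,4)
replace slot 1: 2·((-4)+4) − (-4) = 4 → (4,-4,4)
replace slot 2: 2·(4+4) − (-4) = 20 → (4,20,4)

4,20,4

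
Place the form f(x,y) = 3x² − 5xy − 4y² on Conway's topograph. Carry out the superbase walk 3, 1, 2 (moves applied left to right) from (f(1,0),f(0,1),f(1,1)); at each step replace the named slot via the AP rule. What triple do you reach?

start (3,-4,-6) = (f(1,0),f(0,1),f(1,1))
replace slot 3: 2·(3+(-4)) − (-6) = 4 → (3,-4,4)
replace slot 1: 2·((-4)+4) − 3 = -3 → (-3,-4,4)
replace slot 2: 2·((-3)+4) − (-4) = 6 → (-3,6,4)

-3,6,4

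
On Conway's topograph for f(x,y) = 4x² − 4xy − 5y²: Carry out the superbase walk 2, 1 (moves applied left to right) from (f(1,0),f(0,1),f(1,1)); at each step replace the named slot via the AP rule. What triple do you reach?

start (4,-5,-5) = (f(1,0),f(0,1),f(1,1))
replace slot 2: 2·(4+(-5)) − (-5) = 3 → (4,3,-5)
replace slot 1: 2·(3+(-5)) − 4 = -8 → (-8,3,-5)

-8,3,-5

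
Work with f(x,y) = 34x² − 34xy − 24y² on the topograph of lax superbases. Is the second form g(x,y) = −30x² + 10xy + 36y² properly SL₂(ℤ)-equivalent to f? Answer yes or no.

D₁ = 4420, D₂ = 4420
river cycle of f (length 22): (-24, 34, 34), (34, 34, -24), (-24, 62, 6), (6, 58, -44), (-44, 30, 20), (20, 50, -24), (-24, 46, 24), (24, 50, -20), (-20, 30, 44), (44, 58, -6), … (12 more)
river cycle of g (length 22): (36, 62, -4), (-4, 66, 4), (4, 62, -36), (-36, 10, 30), (30, 50, -16), (-16, 46, 36), (36, 26, -26), (-26, 26, 36), (36, 46, -16), (-16, 50, 30), … (12 more)
cycles differ ⇒ inequivalent

no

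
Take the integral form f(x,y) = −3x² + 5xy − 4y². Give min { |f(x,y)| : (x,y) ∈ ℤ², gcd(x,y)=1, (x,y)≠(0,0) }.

translate: b→1 (≡-5 mod 6), so (3,-5,4)→(3,1,2)
flip: (3,1,2)→(2,-1,3)
reduced (well bottom): (2,-1,3) with a≤c, −a<b≤a
well minimum |f| = |-2| = 2 (negative-definite)

2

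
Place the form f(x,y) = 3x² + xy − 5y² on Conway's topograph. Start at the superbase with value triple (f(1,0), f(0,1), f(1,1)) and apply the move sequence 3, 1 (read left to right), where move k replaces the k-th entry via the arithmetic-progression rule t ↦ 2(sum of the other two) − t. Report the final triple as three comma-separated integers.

start (3,-5,-1) = (f(1,0),f(0,1),f(1,1))
replace slot 3: 2·(3+(-5)) − (-1) = -3 → (3,-5,-3)
replace slot 1: 2·((-5)+(-3)) − 3 = -19 → (-19,-5,-3)

-19,-5,-3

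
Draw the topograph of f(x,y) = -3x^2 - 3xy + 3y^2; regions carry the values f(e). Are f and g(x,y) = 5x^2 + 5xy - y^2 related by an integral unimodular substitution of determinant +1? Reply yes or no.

D₁ = 45, D₂ = 45
river cycle of f (length 2): (3, 3, -3), (-3, 3, 3)
river cycle of g (length 2): (-1, 5, 5), (5, 5, -1)
cycles differ ⇒ inequivalent

no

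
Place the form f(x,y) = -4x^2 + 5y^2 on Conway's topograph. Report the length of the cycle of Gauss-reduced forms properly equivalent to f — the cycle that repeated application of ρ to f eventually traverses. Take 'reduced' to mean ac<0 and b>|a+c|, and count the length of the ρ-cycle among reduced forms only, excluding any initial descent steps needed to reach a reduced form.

D = 80, ⌊√D⌋ = 8
descent: ρ → (5,0,-4)
descent: ρ → (-4,8,1)  [lands on river]
river: ρ → (1,8,-4)
ρ-cycle length = 2 (tail of 2 descent steps not counted)

2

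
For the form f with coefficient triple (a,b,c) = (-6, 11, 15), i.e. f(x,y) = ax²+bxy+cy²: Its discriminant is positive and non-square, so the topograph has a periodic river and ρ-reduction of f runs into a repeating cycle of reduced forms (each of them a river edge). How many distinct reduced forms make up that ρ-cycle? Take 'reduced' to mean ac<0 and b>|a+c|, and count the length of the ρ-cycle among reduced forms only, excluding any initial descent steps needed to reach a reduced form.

D = 481, ⌊√D⌋ = 21
river: ρ → (15,19,-2)
river: ρ → (-2,21,5)
river: ρ → (5,19,-6)
river: ρ → (-6,17,8)
river: ρ → (8,15,-8)
river: ρ → (-8,17,6)
river: ρ → (6,19,-5)
river: ρ → (-5,21,2)
river: ρ → (2,19,-15)
river: ρ → (-15,11,6)
river: ρ → (6,13,-13)
river: ρ → (-13,13,6)
river: ρ → (6,11,-15)
river: ρ → (-15,19,2)
river: ρ → (2,21,-5)
river: ρ → (-5,19,6)
river: ρ → (6,17,-8)
river: ρ → (-8,15,8)
river: ρ → (8,17,-6)
river: ρ → (-6,19,5)
river: ρ → (5,21,-2)
river: ρ → (-2,19,15)
river: ρ → (15,11,-6)
river: ρ → (-6,13,13)
river: ρ → (13,13,-6)
river: ρ → (-6,11,15)
ρ-cycle length = 26 (tail of 0 descent steps not counted)

26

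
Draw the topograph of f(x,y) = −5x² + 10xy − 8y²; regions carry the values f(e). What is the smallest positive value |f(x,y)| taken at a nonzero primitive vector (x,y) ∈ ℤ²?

translate: b→0 (≡-10 mod 10), so (5,-10,8)→(5,0,3)
flip: (5,0,3)→(3,0,5)
reduced (well bottom): (3,0,5) with a≤c, −a<b≤a
well minimum |f| = |-3| = 3 (negative-definite)

3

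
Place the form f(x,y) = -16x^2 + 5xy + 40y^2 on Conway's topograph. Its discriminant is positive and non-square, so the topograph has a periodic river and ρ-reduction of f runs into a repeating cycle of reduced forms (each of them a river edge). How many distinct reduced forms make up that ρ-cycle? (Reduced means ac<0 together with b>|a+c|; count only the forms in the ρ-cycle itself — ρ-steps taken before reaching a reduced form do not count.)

D = 2585, ⌊√D⌋ = 50
descent: ρ → (40,-5,-16)
descent: ρ → (-16,37,19)  [lands on river]
river: ρ → (19,39,-14)
river: ρ → (-14,45,10)
river: ρ → (10,35,-34)
river: ρ → (-34,33,11)
river: ρ → (11,33,-34)
river: ρ → (-34,35,10)
river: ρ → (10,45,-14)
river: ρ → (-14,39,19)
river: ρ → (19,37,-16)
river: ρ → (-16,27,29)
river: ρ → (29,31,-14)
river: ρ → (-14,25,35)
river: ρ → (35,45,-4)
river: ρ → (-4,43,46)
river: ρ → (46,49,-1)
river: ρ → (-1,49,46)
river: ρ → (46,43,-4)
river: ρ → (-4,45,35)
river: ρ → (35,25,-14)
river: ρ → (-14,31,29)
river: ρ → (29,27,-16)
ρ-cycle length = 22 (tail of 2 descent steps not counted)

22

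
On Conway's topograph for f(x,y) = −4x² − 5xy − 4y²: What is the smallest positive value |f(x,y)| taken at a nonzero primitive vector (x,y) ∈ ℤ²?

translate: b→-3 (≡5 mod 8), so (4,5,4)→(4,-3,3)
flip: (4,-3,3)→(3,3,4)
reduced (well bottom): (3,3,4) with a≤c, −a<b≤a
well minimum |f| = |-3| = 3 (negative-definite)

3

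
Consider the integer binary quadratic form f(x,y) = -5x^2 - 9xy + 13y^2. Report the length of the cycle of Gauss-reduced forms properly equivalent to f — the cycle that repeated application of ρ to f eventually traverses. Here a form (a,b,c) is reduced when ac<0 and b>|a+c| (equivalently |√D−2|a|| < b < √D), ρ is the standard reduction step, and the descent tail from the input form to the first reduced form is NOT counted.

D = 341, ⌊√D⌋ = 18
descent: ρ → (13,9,-5)  [lands on river]
river: ρ → (-5,11,11)
river: ρ → (11,11,-5)
river: ρ → (-5,9,13)
river: ρ → (13,17,-1)
river: ρ → (-1,17,13)
ρ-cycle length = 6 (tail of 1 descent step not counted)

6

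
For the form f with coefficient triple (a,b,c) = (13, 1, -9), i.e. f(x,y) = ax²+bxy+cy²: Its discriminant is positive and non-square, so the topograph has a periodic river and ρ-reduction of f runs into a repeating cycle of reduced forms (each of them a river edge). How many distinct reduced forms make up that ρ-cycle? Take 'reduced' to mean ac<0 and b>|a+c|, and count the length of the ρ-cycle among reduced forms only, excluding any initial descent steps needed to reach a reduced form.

D = 469, ⌊√D⌋ = 21
descent: ρ → (-9,17,5)  [lands on river]
river: ρ → (5,13,-15)
river: ρ → (-15,17,3)
river: ρ → (3,19,-9)
ρ-cycle length = 4 (tail of 1 descent step not counted)

4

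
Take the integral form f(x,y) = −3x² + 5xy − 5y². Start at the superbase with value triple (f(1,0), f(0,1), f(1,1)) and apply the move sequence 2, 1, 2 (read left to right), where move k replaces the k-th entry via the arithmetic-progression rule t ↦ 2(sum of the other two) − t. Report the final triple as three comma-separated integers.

start (-3,-5,-3) = (f(1,0),f(0,1),f(1,1))
replace slot 2: 2·((-3)+(-3)) − (-5) = -7 → (-3,-7,-3)
replace slot 1: 2·((-7)+(-3)) − (-3) = -17 → (-17,-7,-3)
replace slot 2: 2·((-17)+(-3)) − (-7) = -33 → (-17,-33,-3)

-17,-33,-3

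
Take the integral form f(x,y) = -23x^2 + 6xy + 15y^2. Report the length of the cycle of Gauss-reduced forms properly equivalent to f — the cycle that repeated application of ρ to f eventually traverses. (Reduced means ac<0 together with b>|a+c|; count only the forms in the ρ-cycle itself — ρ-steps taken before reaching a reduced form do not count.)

D = 1416, ⌊√D⌋ = 37
descent: ρ → (15,24,-14)  [lands on river]
river: ρ → (-14,32,7)
river: ρ → (7,24,-30)
river: ρ → (-30,36,1)
river: ρ → (1,36,-30)
river: ρ → (-30,24,7)
river: ρ → (7,32,-14)
river: ρ → (-14,24,15)
river: ρ → (15,36,-2)
river: ρ → (-2,36,15)
ρ-cycle length = 10 (tail of 1 descent step not counted)

10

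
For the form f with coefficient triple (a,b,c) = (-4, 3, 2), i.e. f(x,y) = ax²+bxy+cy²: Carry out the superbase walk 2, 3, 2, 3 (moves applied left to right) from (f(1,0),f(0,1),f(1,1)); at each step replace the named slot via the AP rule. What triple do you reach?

start (-4,2,1) = (f(1,0),f(0,1),f(1,1))
replace slot 2: 2·((-4)+1) − 2 = -8 → (-4,-8,1)
replace slot 3: 2·((-4)+(-8)) − 1 = -25 → (-4,-8,-25)
replace slot 2: 2·((-4)+(-25)) − (-8) = -50 → (-4,-50,-25)
replace slot 3: 2·((-4)+(-50)) − (-25) = -83 → (-4,-50,-83)

-4,-50,-83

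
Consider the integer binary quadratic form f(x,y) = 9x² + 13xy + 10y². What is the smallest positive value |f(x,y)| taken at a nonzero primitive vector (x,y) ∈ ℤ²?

translate: b→-5 (≡13 mod 18), so (9,13,10)→(9,-5,6)
flip: (9,-5,6)→(6,5,9)
reduced (well bottom): (6,5,9) with a≤c, −a<b≤a
well minimum = a = 6

6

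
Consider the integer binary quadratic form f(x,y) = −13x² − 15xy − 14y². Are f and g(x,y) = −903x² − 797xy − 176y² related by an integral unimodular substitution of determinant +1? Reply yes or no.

D₁ = -503, D₂ = -503
f is negative-definite; reduce −f:
−f: translate: b→-11 (≡15 mod 26), so (13,15,14)→(13,-11,12)
−f: flip: (13,-11,12)→(12,11,13)
−f: reduced (well bottom): (12,11,13) with a≤c, −a<b≤a
flip sign back: reduced form of f is (-12,-11,-13)
g is negative-definite; reduce −g:
−g: flip: (903,797,176)→(176,-797,903)
−g: translate: b→-93 (≡-797 mod 352), so (176,-797,903)→(176,-93,13)
−g: flip: (176,-93,13)→(13,93,176)
−g: translate: b→-11 (≡93 mod 26), so (13,93,176)→(13,-11,12)
−g: flip: (13,-11,12)→(12,11,13)
−g: reduced (well bottom): (12,11,13) with a≤c, −a<b≤a
flip sign back: reduced form of g is (-12,-11,-13)
reduced forms (-12, -11, -13) vs (-12, -11, -13) ⇒ equivalent

yes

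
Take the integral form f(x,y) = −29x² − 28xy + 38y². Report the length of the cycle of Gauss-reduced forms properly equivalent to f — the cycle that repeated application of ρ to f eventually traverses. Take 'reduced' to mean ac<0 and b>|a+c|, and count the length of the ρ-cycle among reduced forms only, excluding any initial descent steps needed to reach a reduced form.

D = 5192, ⌊√D⌋ = 72
descent: ρ → (38,28,-29)  [lands on river]
river: ρ → (-29,30,37)
river: ρ → (37,44,-22)
river: ρ → (-22,44,37)
river: ρ → (37,30,-29)
river: ρ → (-29,28,38)
river: ρ → (38,48,-19)
river: ρ → (-19,66,11)
river: ρ → (11,66,-19)
river: ρ → (-19,48,38)
ρ-cycle length = 10 (tail of 1 descent step not counted)

10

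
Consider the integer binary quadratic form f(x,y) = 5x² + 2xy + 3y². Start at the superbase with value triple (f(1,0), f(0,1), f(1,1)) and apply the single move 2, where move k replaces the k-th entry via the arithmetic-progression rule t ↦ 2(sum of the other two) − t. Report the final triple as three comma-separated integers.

start (5,3,10) = (f(1,0),f(0,1),f(1,1))
replace slot 2: 2·(5+10) − 3 = 27 → (5,27,10)

5,27,10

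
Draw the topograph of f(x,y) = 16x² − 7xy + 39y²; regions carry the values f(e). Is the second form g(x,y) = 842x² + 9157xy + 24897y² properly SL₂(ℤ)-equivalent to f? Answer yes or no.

D₁ = -2447, D₂ = -2447
f: reduced (well bottom): (16,-7,39) with a≤c, −a<b≤a
g: translate: b→737 (≡9157 mod 1684), so (842,9157,24897)→(842,737,162)
g: flip: (842,737,162)→(162,-737,842)
g: translate: b→-89 (≡-737 mod 324), so (162,-737,842)→(162,-89,16)
g: flip: (162,-89,16)→(16,89,162)
g: translate: b→-7 (≡89 mod 32), so (16,89,162)→(16,-7,39)
g: reduced (well bottom): (16,-7,39) with a≤c, −a<b≤a
reduced forms (16, -7, 39) vs (16, -7, 39) ⇒ equivalent

yes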